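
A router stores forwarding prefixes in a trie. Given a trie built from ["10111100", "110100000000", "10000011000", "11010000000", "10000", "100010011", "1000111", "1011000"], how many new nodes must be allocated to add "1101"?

0

"1101" is already a full path in the trie; only an end-marker is added.
No new nodes are needed: 0.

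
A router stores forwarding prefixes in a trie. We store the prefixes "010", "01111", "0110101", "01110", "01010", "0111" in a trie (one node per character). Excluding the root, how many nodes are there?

13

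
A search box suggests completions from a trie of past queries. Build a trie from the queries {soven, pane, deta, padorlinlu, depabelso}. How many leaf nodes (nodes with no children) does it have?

5

A leaf is a node with no children — equivalently, the end of a word that is not a proper prefix of any other stored word.
Those words: "depabelso", "deta", "padorlinlu", "pane", "soven"
Leaf count: 5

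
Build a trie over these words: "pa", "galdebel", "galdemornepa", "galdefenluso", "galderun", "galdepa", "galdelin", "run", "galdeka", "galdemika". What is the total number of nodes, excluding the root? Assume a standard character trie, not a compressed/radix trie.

40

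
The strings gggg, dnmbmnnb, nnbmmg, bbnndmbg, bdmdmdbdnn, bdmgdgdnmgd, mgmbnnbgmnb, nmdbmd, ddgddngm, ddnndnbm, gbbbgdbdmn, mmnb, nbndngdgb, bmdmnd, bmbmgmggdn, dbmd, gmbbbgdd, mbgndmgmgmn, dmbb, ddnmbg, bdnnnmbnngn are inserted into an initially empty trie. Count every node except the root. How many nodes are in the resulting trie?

140

For each word, the new-node count is its length minus the longest prefix already in the trie:
  "gggg" → 4 new (g, g, g, g)
  "dnmbmnnb" → 8 new (d, n, m, b, m, n, n, b)
  "nnbmmg" → 6 new (n, n, b, m, m, g)
  "bbnndmbg" → 8 new (b, b, n, n, d, m, b, g)
  "bdmdmdbdnn" → prefix "b" already present; 9 new (d, m, d, m, d, b, d, n, n)
  "bdmgdgdnmgd" → prefix "bdm" already present; 8 new (g, d, g, d, n, m, g, d)
  "mgmbnnbgmnb" → 11 new (m, g, m, b, n, n, b, g, m, n, b)
  "nmdbmd" → prefix "n" already present; 5 new (m, d, b, m, d)
  "ddgddngm" → prefix "d" already present; 7 new (d, g, d, d, n, g, m)
  "ddnndnbm" → prefix "dd" already present; 6 new (n, n, d, n, b, m)
  "gbbbgdbdmn" → prefix "g" already present; 9 new (b, b, b, g, d, b, d, m, n)
  "mmnb" → prefix "m" already present; 3 new (m, n, b)
  "nbndngdgb" → prefix "n" already present; 8 new (b, n, d, n, g, d, g, b)
  "bmdmnd" → prefix "b" already present; 5 new (m, d, m, n, d)
  "bmbmgmggdn" → prefix "bm" already present; 8 new (b, m, g, m, g, g, d, n)
  "dbmd" → prefix "d" already present; 3 new (b, m, d)
  "gmbbbgdd" → prefix "g" already present; 7 new (m, b, b, b, g, d, d)
  "mbgndmgmgmn" → prefix "m" already present; 10 new (b, g, n, d, m, g, m, g, m, n)
  "dmbb" → prefix "d" already present; 3 new (m, b, b)
  "ddnmbg" → prefix "ddn" already present; 3 new (m, b, g)
  "bdnnnmbnngn" → prefix "bd" already present; 9 new (n, n, n, m, b, n, n, g, n)
Total nodes = 4 + 8 + 6 + 8 + 9 + 8 + 11 + 5 + 7 + 6 + 9 + 3 + 8 + 5 + 8 + 3 + 7 + 10 + 3 + 3 + 9 = 140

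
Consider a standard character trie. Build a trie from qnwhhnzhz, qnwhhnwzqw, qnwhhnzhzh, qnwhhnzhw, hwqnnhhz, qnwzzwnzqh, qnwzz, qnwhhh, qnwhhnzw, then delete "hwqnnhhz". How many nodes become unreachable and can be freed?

After clearing the end-marker at "hwqnnhhz", prune upward until reaching a node still needed by another word.
No other word shares any prefix with "hwqnnhhz", so all 8 of its nodes go.
Nodes removed: 8

8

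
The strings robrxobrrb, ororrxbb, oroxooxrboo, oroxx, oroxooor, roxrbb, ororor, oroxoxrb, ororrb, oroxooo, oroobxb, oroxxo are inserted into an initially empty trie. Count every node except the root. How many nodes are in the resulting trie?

44

Count nodes per top-level branch (shared prefixes stored once):
  'o'-branch (oroobxb, ororor, ororrb, ororrxbb, oroxooo, oroxooor, oroxooxrboo, oroxoxrb, oroxx, oroxxo): 30 nodes
  'r'-branch (robrxobrrb, roxrbb): 14 nodes
Sum: 44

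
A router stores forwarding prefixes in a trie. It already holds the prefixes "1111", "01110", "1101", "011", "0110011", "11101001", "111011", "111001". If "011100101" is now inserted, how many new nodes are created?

4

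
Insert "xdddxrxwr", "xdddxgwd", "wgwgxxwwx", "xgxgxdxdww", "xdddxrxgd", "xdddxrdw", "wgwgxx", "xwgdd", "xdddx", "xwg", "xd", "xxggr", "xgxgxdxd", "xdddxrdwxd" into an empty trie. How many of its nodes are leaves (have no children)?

Leaves are exactly the stored words that no other stored word extends.
Those words: "wgwgxxwwx", "xdddxgwd", "xdddxrdwxd", "xdddxrxgd", "xdddxrxwr", "xgxgxdxdww", "xwgdd", "xxggr"
Leaf count: 8

8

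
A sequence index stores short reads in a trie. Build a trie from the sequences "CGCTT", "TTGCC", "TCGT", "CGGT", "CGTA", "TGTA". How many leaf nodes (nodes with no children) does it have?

6

A leaf is a node with no children — equivalently, the end of a word that is not a proper prefix of any other stored word.
Those words: "CGCTT", "CGGT", "CGTA", "TCGT", "TGTA", "TTGCC"
Leaf count: 6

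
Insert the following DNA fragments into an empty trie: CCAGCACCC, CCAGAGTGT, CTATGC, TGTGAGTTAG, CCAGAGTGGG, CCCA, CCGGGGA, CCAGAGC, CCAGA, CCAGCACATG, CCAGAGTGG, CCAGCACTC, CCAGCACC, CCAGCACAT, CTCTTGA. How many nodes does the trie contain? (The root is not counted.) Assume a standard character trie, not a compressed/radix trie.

49

Insert word by word; a character creates a node only if that edge doesn't already exist:
  "CCAGCACCC" → 9 new (C, C, A, G, C, A, C, C, C)
  "CCAGAGTGT" → prefix "CCAG" already present; 5 new (A, G, T, G, T)
  "CTATGC" → prefix "C" already present; 5 new (T, A, T, G, C)
  "TGTGAGTTAG" → 10 new (T, G, T, G, A, G, T, T, A, G)
  "CCAGAGTGGG" → prefix "CCAGAGTG" already present; 2 new (G, G)
  "CCCA" → prefix "CC" already present; 2 new (C, A)
  "CCGGGGA" → prefix "CC" already present; 5 new (G, G, G, G, A)
  "CCAGAGC" → prefix "CCAGAG" already present; 1 new (C)
  "CCAGA" → prefix "CCAGA" already present; 0 new (none)
  "CCAGCACATG" → prefix "CCAGCAC" already present; 3 new (A, T, G)
  "CCAGAGTGG" → prefix "CCAGAGTGG" already present; 0 new (none)
  "CCAGCACTC" → prefix "CCAGCAC" already present; 2 new (T, C)
  "CCAGCACC" → prefix "CCAGCACC" already present; 0 new (none)
  "CCAGCACAT" → prefix "CCAGCACAT" already present; 0 new (none)
  "CTCTTGA" → prefix "CT" already present; 5 new (C, T, T, G, A)
Total nodes = 9 + 5 + 5 + 10 + 2 + 2 + 5 + 1 + 0 + 3 + 0 + 2 + 0 + 0 + 5 = 49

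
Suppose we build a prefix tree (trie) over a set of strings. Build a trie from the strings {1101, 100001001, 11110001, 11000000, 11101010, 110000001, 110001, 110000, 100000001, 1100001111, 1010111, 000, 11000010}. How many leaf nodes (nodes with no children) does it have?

11

Leaves are exactly the stored words that no other stored word extends.
Those words: "000", "100000001", "100001001", "1010111", "110000001", "11000010", "1100001111", "110001", "1101", "11101010", "11110001"
Leaf count: 11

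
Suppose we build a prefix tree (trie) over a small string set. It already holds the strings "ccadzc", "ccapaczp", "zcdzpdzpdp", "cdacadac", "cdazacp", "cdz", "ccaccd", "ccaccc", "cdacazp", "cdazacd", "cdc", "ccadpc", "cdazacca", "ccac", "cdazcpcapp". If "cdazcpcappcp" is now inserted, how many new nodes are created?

2

"cdazcpcapp" is already a path in the trie; the remaining "cp" must be added.
So 12 − 10 = 2 new nodes.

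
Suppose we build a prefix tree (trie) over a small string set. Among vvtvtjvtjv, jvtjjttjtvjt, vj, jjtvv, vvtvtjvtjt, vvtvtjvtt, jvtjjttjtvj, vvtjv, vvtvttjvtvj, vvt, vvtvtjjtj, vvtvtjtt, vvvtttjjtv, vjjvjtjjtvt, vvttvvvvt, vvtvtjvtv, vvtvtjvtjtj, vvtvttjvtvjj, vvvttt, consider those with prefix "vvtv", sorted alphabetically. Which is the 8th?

Words with prefix "vvtv", in lexicographic order: "vvtvtjjtj", "vvtvtjtt", "vvtvtjvtjt", "vvtvtjvtjtj", "vvtvtjvtjv", "vvtvtjvtt", "vvtvtjvtv", "vvtvttjvtvj", "vvtvttjvtvjj"
The 8th is vvtvttjvtvj.

vvtvttjvtvj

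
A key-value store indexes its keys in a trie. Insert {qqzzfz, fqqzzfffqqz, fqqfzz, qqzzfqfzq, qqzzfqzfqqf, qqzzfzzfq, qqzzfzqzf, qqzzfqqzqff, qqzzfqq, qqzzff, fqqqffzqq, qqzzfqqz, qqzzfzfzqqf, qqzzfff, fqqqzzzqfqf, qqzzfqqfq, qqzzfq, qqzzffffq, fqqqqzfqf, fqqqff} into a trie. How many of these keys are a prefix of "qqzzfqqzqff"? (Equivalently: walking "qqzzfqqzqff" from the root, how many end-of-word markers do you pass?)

4

Check each prefix of "qqzzfqqzqff" against the stored set — each match is an end-marker on the path.
Prefixes of the query that are stored words: "qqzzfq", "qqzzfqq", "qqzzfqqz", "qqzzfqqzqff"
Count: 4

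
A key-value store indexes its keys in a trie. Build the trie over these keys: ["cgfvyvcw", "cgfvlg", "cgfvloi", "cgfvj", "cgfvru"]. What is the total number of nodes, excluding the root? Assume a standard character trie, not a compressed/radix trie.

15

Count nodes per top-level branch (shared prefixes stored once):
  'c'-branch (cgfvj, cgfvlg, cgfvloi, cgfvru, cgfvyvcw): 15 nodes
Sum: 15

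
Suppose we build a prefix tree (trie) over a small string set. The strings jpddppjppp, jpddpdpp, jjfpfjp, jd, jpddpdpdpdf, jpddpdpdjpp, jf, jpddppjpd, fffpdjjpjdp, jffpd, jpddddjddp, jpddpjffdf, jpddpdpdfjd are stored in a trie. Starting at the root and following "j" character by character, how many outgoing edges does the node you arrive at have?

4

Follow the path "j" to its node, then look at its outgoing edges.
Characters that immediately follow "j" among the stored strings: {d, f, j, p}.
That node has 4 child edges.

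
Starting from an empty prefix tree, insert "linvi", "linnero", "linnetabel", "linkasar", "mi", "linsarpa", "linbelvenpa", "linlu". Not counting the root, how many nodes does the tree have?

36

For each word, the new-node count is its length minus the longest prefix already in the trie:
  "linvi" → 5 new (l, i, n, v, i)
  "linnero" → prefix "lin" already present; 4 new (n, e, r, o)
  "linnetabel" → prefix "linne" already present; 5 new (t, a, b, e, l)
  "linkasar" → prefix "lin" already present; 5 new (k, a, s, a, r)
  "mi" → 2 new (m, i)
  "linsarpa" → prefix "lin" already present; 5 new (s, a, r, p, a)
  "linbelvenpa" → prefix "lin" already present; 8 new (b, e, l, v, e, n, p, a)
  "linlu" → prefix "lin" already present; 2 new (l, u)
Total nodes = 5 + 4 + 5 + 5 + 2 + 5 + 8 + 2 = 36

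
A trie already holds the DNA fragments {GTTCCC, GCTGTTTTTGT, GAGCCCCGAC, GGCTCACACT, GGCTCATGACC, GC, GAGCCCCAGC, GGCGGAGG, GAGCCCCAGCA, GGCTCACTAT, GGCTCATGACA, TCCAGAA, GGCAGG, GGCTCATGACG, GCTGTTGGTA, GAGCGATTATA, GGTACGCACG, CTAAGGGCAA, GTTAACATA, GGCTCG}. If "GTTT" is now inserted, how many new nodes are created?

1

Walking "GTTT" from the root, the first 3 characters ("GTT") follow existing edges; "T" is the first miss.
Each of the 1 remaining characters creates one node.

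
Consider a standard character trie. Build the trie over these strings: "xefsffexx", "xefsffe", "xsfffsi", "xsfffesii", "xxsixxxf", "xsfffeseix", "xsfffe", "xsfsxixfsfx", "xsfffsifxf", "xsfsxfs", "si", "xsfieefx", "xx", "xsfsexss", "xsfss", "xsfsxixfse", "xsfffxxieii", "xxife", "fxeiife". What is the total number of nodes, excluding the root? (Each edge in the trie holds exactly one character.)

71

For each word, the new-node count is its length minus the longest prefix already in the trie:
  "xefsffexx" → 9 new (x, e, f, s, f, f, e, x, x)
  "xefsffe" → prefix "xefsffe" already present; 0 new (none)
  "xsfffsi" → prefix "x" already present; 6 new (s, f, f, f, s, i)
  "xsfffesii" → prefix "xsfff" already present; 4 new (e, s, i, i)
  "xxsixxxf" → prefix "x" already present; 7 new (x, s, i, x, x, x, f)
  "xsfffeseix" → prefix "xsfffes" already present; 3 new (e, i, x)
  "xsfffe" → prefix "xsfffe" already present; 0 new (none)
  "xsfsxixfsfx" → prefix "xsf" already present; 8 new (s, x, i, x, f, s, f, x)
  "xsfffsifxf" → prefix "xsfffsi" already present; 3 new (f, x, f)
  "xsfsxfs" → prefix "xsfsx" already present; 2 new (f, s)
  "si" → 2 new (s, i)
  "xsfieefx" → prefix "xsf" already present; 5 new (i, e, e, f, x)
  "xx" → prefix "xx" already present; 0 new (none)
  "xsfsexss" → prefix "xsfs" already present; 4 new (e, x, s, s)
  "xsfss" → prefix "xsfs" already present; 1 new (s)
  "xsfsxixfse" → prefix "xsfsxixfs" already present; 1 new (e)
  "xsfffxxieii" → prefix "xsfff" already present; 6 new (x, x, i, e, i, i)
  "xxife" → prefix "xx" already present; 3 new (i, f, e)
  "fxeiife" → 7 new (f, x, e, i, i, f, e)
Total nodes = 9 + 0 + 6 + 4 + 7 + 3 + 0 + 8 + 3 + 2 + 2 + 5 + 0 + 4 + 1 + 1 + 6 + 3 + 7 = 71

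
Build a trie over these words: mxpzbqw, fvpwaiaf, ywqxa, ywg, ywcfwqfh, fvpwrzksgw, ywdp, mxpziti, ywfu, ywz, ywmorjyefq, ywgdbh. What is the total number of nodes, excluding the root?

For each word, the new-node count is its length minus the longest prefix already in the trie:
  "mxpzbqw" → 7 new (m, x, p, z, b, q, w)
  "fvpwaiaf" → 8 new (f, v, p, w, a, i, a, f)
  "ywqxa" → 5 new (y, w, q, x, a)
  "ywg" → prefix "yw" already present; 1 new (g)
  "ywcfwqfh" → prefix "yw" already present; 6 new (c, f, w, q, f, h)
  "fvpwrzksgw" → prefix "fvpw" already present; 6 new (r, z, k, s, g, w)
  "ywdp" → prefix "yw" already present; 2 new (d, p)
  "mxpziti" → prefix "mxpz" already present; 3 new (i, t, i)
  "ywfu" → prefix "yw" already present; 2 new (f, u)
  "ywz" → prefix "yw" already present; 1 new (z)
  "ywmorjyefq" → prefix "yw" already present; 8 new (m, o, r, j, y, e, f, q)
  "ywgdbh" → prefix "ywg" already present; 3 new (d, b, h)
Total nodes = 7 + 8 + 5 + 1 + 6 + 6 + 2 + 3 + 2 + 1 + 8 + 3 = 52

52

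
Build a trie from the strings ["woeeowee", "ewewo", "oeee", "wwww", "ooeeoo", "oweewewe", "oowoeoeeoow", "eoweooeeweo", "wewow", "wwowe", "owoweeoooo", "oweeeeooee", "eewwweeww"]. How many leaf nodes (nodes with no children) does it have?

13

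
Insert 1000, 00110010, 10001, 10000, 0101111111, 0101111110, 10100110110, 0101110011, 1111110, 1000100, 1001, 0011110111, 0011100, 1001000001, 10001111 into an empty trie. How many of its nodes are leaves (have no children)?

12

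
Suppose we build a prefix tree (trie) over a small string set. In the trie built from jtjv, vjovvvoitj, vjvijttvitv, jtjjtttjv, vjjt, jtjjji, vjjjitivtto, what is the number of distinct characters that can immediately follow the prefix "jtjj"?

2

Walk "jtjj" from the root, arriving at one node.
Characters that immediately follow "jtjj" among the stored strings: {j, t}.
That node has 2 child edges.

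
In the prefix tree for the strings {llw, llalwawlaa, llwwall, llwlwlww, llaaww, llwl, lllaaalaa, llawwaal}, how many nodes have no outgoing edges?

Leaves are exactly the stored words that no other stored word extends.
Those words: "llaaww", "llalwawlaa", "llawwaal", "lllaaalaa", "llwlwlww", "llwwall"
Leaf count: 6

6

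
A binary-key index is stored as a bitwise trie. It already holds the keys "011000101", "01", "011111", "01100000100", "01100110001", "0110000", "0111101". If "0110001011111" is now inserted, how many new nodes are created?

4

The longest prefix of "0110001011111" already in the trie is "011000101" (length 9).
New nodes needed: |"0110001011111"| − 9 = 13 − 9 = 4.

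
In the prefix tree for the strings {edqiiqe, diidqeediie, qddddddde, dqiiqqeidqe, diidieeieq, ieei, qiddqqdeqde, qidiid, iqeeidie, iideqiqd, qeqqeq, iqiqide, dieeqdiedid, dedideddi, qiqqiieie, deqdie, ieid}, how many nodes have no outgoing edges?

17

Leaves are exactly the stored words that no other stored word extends.
Those words: "dedideddi", "deqdie", "dieeqdiedid", "diidieeieq", "diidqeediie", "dqiiqqeidqe", "edqiiqe", "ieei", "ieid", "iideqiqd", "iqeeidie", "iqiqide", "qddddddde", "qeqqeq", "qiddqqdeqde", "qidiid", "qiqqiieie"
Leaf count: 17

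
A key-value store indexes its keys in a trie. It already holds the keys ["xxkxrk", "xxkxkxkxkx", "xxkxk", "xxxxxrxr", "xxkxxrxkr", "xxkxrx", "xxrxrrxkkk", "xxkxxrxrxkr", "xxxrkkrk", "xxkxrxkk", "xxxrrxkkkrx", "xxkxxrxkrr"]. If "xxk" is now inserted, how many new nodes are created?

0

"xxk" is already a full path in the trie; only an end-marker is added.
No new nodes are needed: 0.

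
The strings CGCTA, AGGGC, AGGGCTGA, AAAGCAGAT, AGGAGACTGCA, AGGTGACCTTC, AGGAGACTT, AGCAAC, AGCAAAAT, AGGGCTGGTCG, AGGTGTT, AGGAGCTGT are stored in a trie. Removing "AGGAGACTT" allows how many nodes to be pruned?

1

Walk "AGGAGACTT" from the leaf back toward the root, removing each node that no remaining word uses.
The suffix "T" (1 node) is used only by "AGGAGACTT"; the node for "AGGAGACT" still has the child "G", so pruning stops there.
Nodes removed: 1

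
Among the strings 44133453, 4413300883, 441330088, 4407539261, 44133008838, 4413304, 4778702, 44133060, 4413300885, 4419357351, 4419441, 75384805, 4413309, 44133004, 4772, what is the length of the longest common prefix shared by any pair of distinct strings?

10

Equivalently: take the maximum, over all pairs, of their longest common prefix length.
"4413300883" and "44133008838" agree on "4413300883" (10 characters) before diverging; nothing deeper is shared.
Longest shared-prefix length: 10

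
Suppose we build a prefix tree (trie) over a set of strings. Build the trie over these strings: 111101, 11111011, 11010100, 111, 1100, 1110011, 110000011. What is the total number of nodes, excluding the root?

26

For each word, the new-node count is its length minus the longest prefix already in the trie:
  "111101" → 6 new (1, 1, 1, 1, 0, 1)
  "11111011" → prefix "1111" already present; 4 new (1, 0, 1, 1)
  "11010100" → prefix "11" already present; 6 new (0, 1, 0, 1, 0, 0)
  "111" → prefix "111" already present; 0 new (none)
  "1100" → prefix "110" already present; 1 new (0)
  "1110011" → prefix "111" already present; 4 new (0, 0, 1, 1)
  "110000011" → prefix "1100" already present; 5 new (0, 0, 0, 1, 1)
Total nodes = 6 + 4 + 6 + 0 + 1 + 4 + 5 = 26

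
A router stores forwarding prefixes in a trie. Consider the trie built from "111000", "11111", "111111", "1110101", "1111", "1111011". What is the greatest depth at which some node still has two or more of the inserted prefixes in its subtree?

Look for the deepest trie node that still has at least two words in its subtree.
"11111" and "111111" agree on "11111" (5 characters) before diverging; nothing deeper is shared.
Longest shared-prefix length: 5

5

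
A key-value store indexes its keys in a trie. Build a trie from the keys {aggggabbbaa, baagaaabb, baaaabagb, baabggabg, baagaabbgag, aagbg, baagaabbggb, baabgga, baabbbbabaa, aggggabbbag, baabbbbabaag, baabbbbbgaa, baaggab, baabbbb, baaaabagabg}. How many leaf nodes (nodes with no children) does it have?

A leaf is a node with no children — equivalently, the end of a word that is not a proper prefix of any other stored word.
Those words: "aagbg", "aggggabbbaa", "aggggabbbag", "baaaabagabg", "baaaabagb", "baabbbbabaag", "baabbbbbgaa", "baabggabg", "baagaaabb", "baagaabbgag", "baagaabbggb", "baaggab"
Leaf count: 12

12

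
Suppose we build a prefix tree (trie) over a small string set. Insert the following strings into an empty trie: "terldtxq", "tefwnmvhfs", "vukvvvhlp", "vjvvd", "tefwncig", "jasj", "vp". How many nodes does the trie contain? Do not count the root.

37

Count nodes per top-level branch (shared prefixes stored once):
  'j'-branch (jasj): 4 nodes
  't'-branch (tefwncig, tefwnmvhfs, terldtxq): 19 nodes
  'v'-branch (vjvvd, vp, vukvvvhlp): 14 nodes
Sum: 37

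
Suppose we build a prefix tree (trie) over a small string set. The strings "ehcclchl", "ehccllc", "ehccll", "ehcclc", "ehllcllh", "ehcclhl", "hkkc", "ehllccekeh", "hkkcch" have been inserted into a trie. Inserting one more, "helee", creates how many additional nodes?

4

Walking "helee" from the root, the first 1 characters ("h") follow existing edges; "e" is the first miss.
Each of the 4 remaining characters creates one node.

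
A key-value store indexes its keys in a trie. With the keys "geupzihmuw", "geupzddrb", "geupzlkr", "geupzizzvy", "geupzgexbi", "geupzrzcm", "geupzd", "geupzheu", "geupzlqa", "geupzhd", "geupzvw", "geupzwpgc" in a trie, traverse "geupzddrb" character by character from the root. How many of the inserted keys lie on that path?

2

Walk "geupzddrb" from the root; an end-of-word marker is hit whenever a stored word is a prefix of "geupzddrb".
Prefixes of the query that are stored words: "geupzd", "geupzddrb"
Count: 2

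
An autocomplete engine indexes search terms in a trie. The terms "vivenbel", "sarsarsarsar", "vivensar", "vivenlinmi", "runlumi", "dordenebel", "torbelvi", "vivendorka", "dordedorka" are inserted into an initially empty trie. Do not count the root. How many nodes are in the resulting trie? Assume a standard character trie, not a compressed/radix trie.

63

Count nodes per top-level branch (shared prefixes stored once):
  'd'-branch (dordedorka, dordenebel): 15 nodes
  'r'-branch (runlumi): 7 nodes
  's'-branch (sarsarsarsar): 12 nodes
  't'-branch (torbelvi): 8 nodes
  'v'-branch (vivenbel, vivendorka, vivenlinmi, vivensar): 21 nodes
Sum: 63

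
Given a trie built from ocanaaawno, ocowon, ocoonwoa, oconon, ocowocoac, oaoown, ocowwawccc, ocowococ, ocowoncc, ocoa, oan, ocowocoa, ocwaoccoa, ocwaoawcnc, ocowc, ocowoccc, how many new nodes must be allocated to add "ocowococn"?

The longest prefix of "ocowococn" already in the trie is "ocowococ" (length 8).
So 9 − 8 = 1 new nodes.

1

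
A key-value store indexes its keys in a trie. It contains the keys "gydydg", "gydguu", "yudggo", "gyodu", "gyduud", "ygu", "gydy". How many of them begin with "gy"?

5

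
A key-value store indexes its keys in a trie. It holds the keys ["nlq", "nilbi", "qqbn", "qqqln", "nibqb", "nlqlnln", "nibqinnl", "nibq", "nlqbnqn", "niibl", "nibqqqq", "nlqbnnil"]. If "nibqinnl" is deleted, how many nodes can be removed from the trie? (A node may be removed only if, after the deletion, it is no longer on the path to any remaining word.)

4

Walk "nibqinnl" from the leaf back toward the root, removing each node that no remaining word uses.
The suffix "innl" (4 nodes) is used only by "nibqinnl"; the node for "nibq" still has the child "b", so pruning stops there.
Nodes removed: 4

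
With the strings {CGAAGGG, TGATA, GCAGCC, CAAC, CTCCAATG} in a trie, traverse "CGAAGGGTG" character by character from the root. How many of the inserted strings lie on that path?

1

Check each prefix of "CGAAGGGTG" against the stored set — each match is an end-marker on the path.
Prefixes of the query that are stored words: "CGAAGGG"
Count: 1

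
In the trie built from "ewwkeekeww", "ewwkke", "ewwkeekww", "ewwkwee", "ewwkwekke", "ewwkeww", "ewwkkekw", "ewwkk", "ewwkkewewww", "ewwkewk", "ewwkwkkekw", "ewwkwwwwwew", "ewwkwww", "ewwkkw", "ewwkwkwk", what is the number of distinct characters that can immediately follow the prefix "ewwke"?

The children of the "ewwke" node are the distinct next characters among strings starting with "ewwke".
Distinct next characters after "ewwke": e, w.
That node has 2 child edges.

2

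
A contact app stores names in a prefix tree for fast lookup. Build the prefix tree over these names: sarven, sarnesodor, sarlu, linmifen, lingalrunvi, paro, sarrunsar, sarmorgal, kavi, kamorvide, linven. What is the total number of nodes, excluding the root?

Insert word by word; a character creates a node only if that edge doesn't already exist:
  "sarven" → 6 new (s, a, r, v, e, n)
  "sarnesodor" → prefix "sar" already present; 7 new (n, e, s, o, d, o, r)
  "sarlu" → prefix "sar" already present; 2 new (l, u)
  "linmifen" → 8 new (l, i, n, m, i, f, e, n)
  "lingalrunvi" → prefix "lin" already present; 8 new (g, a, l, r, u, n, v, i)
  "paro" → 4 new (p, a, r, o)
  "sarrunsar" → prefix "sar" already present; 6 new (r, u, n, s, a, r)
  "sarmorgal" → prefix "sar" already present; 6 new (m, o, r, g, a, l)
  "kavi" → 4 new (k, a, v, i)
  "kamorvide" → prefix "ka" already present; 7 new (m, o, r, v, i, d, e)
  "linven" → prefix "lin" already present; 3 new (v, e, n)
Total nodes = 6 + 7 + 2 + 8 + 8 + 4 + 6 + 6 + 4 + 7 + 3 = 61

61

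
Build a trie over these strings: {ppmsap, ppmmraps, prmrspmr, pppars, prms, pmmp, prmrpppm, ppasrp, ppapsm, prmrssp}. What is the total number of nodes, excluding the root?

Trace insertions, counting only characters that open a new branch:
  "ppmsap" → 6 new (p, p, m, s, a, p)
  "ppmmraps" → prefix "ppm" already present; 5 new (m, r, a, p, s)
  "prmrspmr" → prefix "p" already present; 7 new (r, m, r, s, p, m, r)
  "pppars" → prefix "pp" already present; 4 new (p, a, r, s)
  "prms" → prefix "prm" already present; 1 new (s)
  "pmmp" → prefix "p" already present; 3 new (m, m, p)
  "prmrpppm" → prefix "prmr" already present; 4 new (p, p, p, m)
  "ppasrp" → prefix "pp" already present; 4 new (a, s, r, p)
  "ppapsm" → prefix "ppa" already present; 3 new (p, s, m)
  "prmrssp" → prefix "prmrs" already present; 2 new (s, p)
Total nodes = 6 + 5 + 7 + 4 + 1 + 3 + 4 + 4 + 3 + 2 = 39

39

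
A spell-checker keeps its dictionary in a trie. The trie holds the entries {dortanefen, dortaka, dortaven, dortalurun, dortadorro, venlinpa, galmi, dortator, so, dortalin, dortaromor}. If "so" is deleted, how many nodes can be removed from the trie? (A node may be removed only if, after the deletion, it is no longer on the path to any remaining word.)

A node on "so"'s path can go only if nothing else ends at it or branches off below it.
No other word shares any prefix with "so", so all 2 of its nodes go.
Nodes removed: 2

2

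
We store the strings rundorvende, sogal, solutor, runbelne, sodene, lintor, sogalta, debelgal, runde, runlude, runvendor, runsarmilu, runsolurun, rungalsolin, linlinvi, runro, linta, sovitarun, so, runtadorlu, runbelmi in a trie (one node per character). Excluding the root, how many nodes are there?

102

For each word, the new-node count is its length minus the longest prefix already in the trie:
  "rundorvende" → 11 new (r, u, n, d, o, r, v, e, n, d, e)
  "sogal" → 5 new (s, o, g, a, l)
  "solutor" → prefix "so" already present; 5 new (l, u, t, o, r)
  "runbelne" → prefix "run" already present; 5 new (b, e, l, n, e)
  "sodene" → prefix "so" already present; 4 new (d, e, n, e)
  "lintor" → 6 new (l, i, n, t, o, r)
  "sogalta" → prefix "sogal" already present; 2 new (t, a)
  "debelgal" → 8 new (d, e, b, e, l, g, a, l)
  "runde" → prefix "rund" already present; 1 new (e)
  "runlude" → prefix "run" already present; 4 new (l, u, d, e)
  "runvendor" → prefix "run" already present; 6 new (v, e, n, d, o, r)
  "runsarmilu" → prefix "run" already present; 7 new (s, a, r, m, i, l, u)
  "runsolurun" → prefix "runs" already present; 6 new (o, l, u, r, u, n)
  "rungalsolin" → prefix "run" already present; 8 new (g, a, l, s, o, l, i, n)
  "linlinvi" → prefix "lin" already present; 5 new (l, i, n, v, i)
  "runro" → prefix "run" already present; 2 new (r, o)
  "linta" → prefix "lint" already present; 1 new (a)
  "sovitarun" → prefix "so" already present; 7 new (v, i, t, a, r, u, n)
  "so" → prefix "so" already present; 0 new (none)
  "runtadorlu" → prefix "run" already present; 7 new (t, a, d, o, r, l, u)
  "runbelmi" → prefix "runbel" already present; 2 new (m, i)
Total nodes = 11 + 5 + 5 + 5 + 4 + 6 + 2 + 8 + 1 + 4 + 6 + 7 + 6 + 8 + 5 + 2 + 1 + 7 + 0 + 7 + 2 = 102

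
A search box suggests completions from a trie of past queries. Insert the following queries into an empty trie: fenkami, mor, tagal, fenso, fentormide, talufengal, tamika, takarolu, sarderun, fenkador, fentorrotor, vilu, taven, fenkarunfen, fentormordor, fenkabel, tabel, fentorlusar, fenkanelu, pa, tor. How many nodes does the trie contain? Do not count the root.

95

Count nodes per top-level branch (shared prefixes stored once):
  'f'-branch (fenkabel, fenkador, fenkami, fenkanelu, fenkarunfen, fenso, fentorlusar, fentormide, fentormordor, fentorrotor): 47 nodes
  'm'-branch (mor): 3 nodes
  'p'-branch (pa): 2 nodes
  's'-branch (sarderun): 8 nodes
  't'-branch (tabel, tagal, takarolu, talufengal, tamika, taven, tor): 31 nodes
  'v'-branch (vilu): 4 nodes
Sum: 95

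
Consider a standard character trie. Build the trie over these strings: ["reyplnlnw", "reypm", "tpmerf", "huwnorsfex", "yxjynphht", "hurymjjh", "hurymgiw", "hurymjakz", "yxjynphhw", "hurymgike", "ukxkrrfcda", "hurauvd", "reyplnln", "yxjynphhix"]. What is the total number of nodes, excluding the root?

For each word, the new-node count is its length minus the longest prefix already in the trie:
  "reyplnlnw" → 9 new (r, e, y, p, l, n, l, n, w)
  "reypm" → prefix "reyp" already present; 1 new (m)
  "tpmerf" → 6 new (t, p, m, e, r, f)
  "huwnorsfex" → 10 new (h, u, w, n, o, r, s, f, e, x)
  "yxjynphht" → 9 new (y, x, j, y, n, p, h, h, t)
  "hurymjjh" → prefix "hu" already present; 6 new (r, y, m, j, j, h)
  "hurymgiw" → prefix "hurym" already present; 3 new (g, i, w)
  "hurymjakz" → prefix "hurymj" already present; 3 new (a, k, z)
  "yxjynphhw" → prefix "yxjynphh" already present; 1 new (w)
  "hurymgike" → prefix "hurymgi" already present; 2 new (k, e)
  "ukxkrrfcda" → 10 new (u, k, x, k, r, r, f, c, d, a)
  "hurauvd" → prefix "hur" already present; 4 new (a, u, v, d)
  "reyplnln" → prefix "reyplnln" already present; 0 new (none)
  "yxjynphhix" → prefix "yxjynphh" already present; 2 new (i, x)
Total nodes = 9 + 1 + 6 + 10 + 9 + 6 + 3 + 3 + 1 + 2 + 10 + 4 + 0 + 2 = 66

66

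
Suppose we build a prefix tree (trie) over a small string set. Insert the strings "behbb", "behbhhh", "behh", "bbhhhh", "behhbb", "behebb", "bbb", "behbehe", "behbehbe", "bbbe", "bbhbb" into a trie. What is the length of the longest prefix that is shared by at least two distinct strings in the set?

Equivalently: take the maximum, over all pairs, of their longest common prefix length.
e.g. "behbehbe" and "behbehe" share the prefix "behbeh" of length 6; no pair shares a longer one.
Longest shared-prefix length: 6

6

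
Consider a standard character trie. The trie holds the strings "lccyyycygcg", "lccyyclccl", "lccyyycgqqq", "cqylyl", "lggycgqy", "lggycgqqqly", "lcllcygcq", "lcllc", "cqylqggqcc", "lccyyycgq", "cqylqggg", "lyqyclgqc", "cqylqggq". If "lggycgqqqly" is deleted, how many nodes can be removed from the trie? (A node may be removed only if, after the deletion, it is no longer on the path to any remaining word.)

4

Walk "lggycgqqqly" from the leaf back toward the root, removing each node that no remaining word uses.
The suffix "qqly" (4 nodes) is used only by "lggycgqqqly"; the node for "lggycgq" still has the child "y", so pruning stops there.
Nodes removed: 4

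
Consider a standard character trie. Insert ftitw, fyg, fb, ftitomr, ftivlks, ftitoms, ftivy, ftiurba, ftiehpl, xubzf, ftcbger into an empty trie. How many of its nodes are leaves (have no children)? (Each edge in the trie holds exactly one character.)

11

A leaf is a node with no children — equivalently, the end of a word that is not a proper prefix of any other stored word.
Those words: "fb", "ftcbger", "ftiehpl", "ftitomr", "ftitoms", "ftitw", "ftiurba", "ftivlks", "ftivy", "fyg", "xubzf"
Leaf count: 11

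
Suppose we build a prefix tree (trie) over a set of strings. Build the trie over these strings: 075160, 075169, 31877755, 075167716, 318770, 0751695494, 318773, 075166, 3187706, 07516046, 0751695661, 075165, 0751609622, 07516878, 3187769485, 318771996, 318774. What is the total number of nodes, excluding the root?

Insert word by word; a character creates a node only if that edge doesn't already exist:
  "075160" → 6 new (0, 7, 5, 1, 6, 0)
  "075169" → prefix "07516" already present; 1 new (9)
  "31877755" → 8 new (3, 1, 8, 7, 7, 7, 5, 5)
  "075167716" → prefix "07516" already present; 4 new (7, 7, 1, 6)
  "318770" → prefix "31877" already present; 1 new (0)
  "0751695494" → prefix "075169" already present; 4 new (5, 4, 9, 4)
  "318773" → prefix "31877" already present; 1 new (3)
  "075166" → prefix "07516" already present; 1 new (6)
  "3187706" → prefix "318770" already present; 1 new (6)
  "07516046" → prefix "075160" already present; 2 new (4, 6)
  "0751695661" → prefix "0751695" already present; 3 new (6, 6, 1)
  "075165" → prefix "07516" already present; 1 new (5)
  "0751609622" → prefix "075160" already present; 4 new (9, 6, 2, 2)
  "07516878" → prefix "07516" already present; 3 new (8, 7, 8)
  "3187769485" → prefix "31877" already present; 5 new (6, 9, 4, 8, 5)
  "318771996" → prefix "31877" already present; 4 new (1, 9, 9, 6)
  "318774" → prefix "31877" already present; 1 new (4)
Total nodes = 6 + 1 + 8 + 4 + 1 + 4 + 1 + 1 + 1 + 2 + 3 + 1 + 4 + 3 + 5 + 4 + 1 = 50

50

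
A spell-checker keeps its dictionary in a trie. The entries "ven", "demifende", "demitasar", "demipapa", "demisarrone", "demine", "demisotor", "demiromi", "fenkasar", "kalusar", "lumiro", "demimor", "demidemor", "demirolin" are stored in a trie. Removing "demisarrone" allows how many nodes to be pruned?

After clearing the end-marker at "demisarrone", prune upward until reaching a node still needed by another word.
The suffix "arrone" (6 nodes) is used only by "demisarrone"; the node for "demis" still has the child "o", so pruning stops there.
Nodes removed: 6

6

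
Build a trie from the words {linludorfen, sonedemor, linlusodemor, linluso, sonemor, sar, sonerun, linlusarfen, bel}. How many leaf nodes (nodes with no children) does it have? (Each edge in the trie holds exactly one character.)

A leaf is a node with no children — equivalently, the end of a word that is not a proper prefix of any other stored word.
Those words: "bel", "linludorfen", "linlusarfen", "linlusodemor", "sar", "sonedemor", "sonemor", "sonerun"
Leaf count: 8

8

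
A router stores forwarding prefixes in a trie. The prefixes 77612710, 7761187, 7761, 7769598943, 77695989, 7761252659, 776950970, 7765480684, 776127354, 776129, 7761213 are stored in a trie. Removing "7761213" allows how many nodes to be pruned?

2

A node on "7761213"'s path can go only if nothing else ends at it or branches off below it.
The suffix "13" (2 nodes) is used only by "7761213"; the node for "77612" still has the child "7", so pruning stops there.
Nodes removed: 2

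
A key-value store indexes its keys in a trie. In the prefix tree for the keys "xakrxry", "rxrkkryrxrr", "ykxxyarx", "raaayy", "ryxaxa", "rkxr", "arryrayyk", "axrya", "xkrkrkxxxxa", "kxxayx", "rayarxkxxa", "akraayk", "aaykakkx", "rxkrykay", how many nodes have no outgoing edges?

14

Leaves are exactly the stored words that no other stored word extends.
Those words: "aaykakkx", "akraayk", "arryrayyk", "axrya", "kxxayx", "raaayy", "rayarxkxxa", "rkxr", "rxkrykay", "rxrkkryrxrr", "ryxaxa", "xakrxry", "xkrkrkxxxxa", "ykxxyarx"
Leaf count: 14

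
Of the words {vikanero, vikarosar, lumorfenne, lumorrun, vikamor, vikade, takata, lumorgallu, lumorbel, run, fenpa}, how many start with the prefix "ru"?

1

Traverse to the node for "ru", then collect every word in that subtree.
Words under "ru": run
Count: 1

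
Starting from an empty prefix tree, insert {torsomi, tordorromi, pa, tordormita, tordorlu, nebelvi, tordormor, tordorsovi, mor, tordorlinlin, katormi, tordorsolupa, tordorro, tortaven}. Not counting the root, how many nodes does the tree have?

Insert word by word; a character creates a node only if that edge doesn't already exist:
  "torsomi" → 7 new (t, o, r, s, o, m, i)
  "tordorromi" → prefix "tor" already present; 7 new (d, o, r, r, o, m, i)
  "pa" → 2 new (p, a)
  "tordormita" → prefix "tordor" already present; 4 new (m, i, t, a)
  "tordorlu" → prefix "tordor" already present; 2 new (l, u)
  "nebelvi" → 7 new (n, e, b, e, l, v, i)
  "tordormor" → prefix "tordorm" already present; 2 new (o, r)
  "tordorsovi" → prefix "tordor" already present; 4 new (s, o, v, i)
  "mor" → 3 new (m, o, r)
  "tordorlinlin" → prefix "tordorl" already present; 5 new (i, n, l, i, n)
  "katormi" → 7 new (k, a, t, o, r, m, i)
  "tordorsolupa" → prefix "tordorso" already present; 4 new (l, u, p, a)
  "tordorro" → prefix "tordorro" already present; 0 new (none)
  "tortaven" → prefix "tor" already present; 5 new (t, a, v, e, n)
Total nodes = 7 + 7 + 2 + 4 + 2 + 7 + 2 + 4 + 3 + 5 + 7 + 4 + 0 + 5 = 59

59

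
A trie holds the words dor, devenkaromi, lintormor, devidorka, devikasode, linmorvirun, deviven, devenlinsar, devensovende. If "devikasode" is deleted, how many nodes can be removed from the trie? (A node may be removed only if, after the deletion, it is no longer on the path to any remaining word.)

6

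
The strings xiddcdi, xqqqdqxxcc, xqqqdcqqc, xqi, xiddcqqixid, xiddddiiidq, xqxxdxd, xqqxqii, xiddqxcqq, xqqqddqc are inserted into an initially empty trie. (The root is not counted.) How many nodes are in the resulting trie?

51

Trace insertions, counting only characters that open a new branch:
  "xiddcdi" → 7 new (x, i, d, d, c, d, i)
  "xqqqdqxxcc" → prefix "x" already present; 9 new (q, q, q, d, q, x, x, c, c)
  "xqqqdcqqc" → prefix "xqqqd" already present; 4 new (c, q, q, c)
  "xqi" → prefix "xq" already present; 1 new (i)
  "xiddcqqixid" → prefix "xiddc" already present; 6 new (q, q, i, x, i, d)
  "xiddddiiidq" → prefix "xidd" already present; 7 new (d, d, i, i, i, d, q)
  "xqxxdxd" → prefix "xq" already present; 5 new (x, x, d, x, d)
  "xqqxqii" → prefix "xqq" already present; 4 new (x, q, i, i)
  "xiddqxcqq" → prefix "xidd" already present; 5 new (q, x, c, q, q)
  "xqqqddqc" → prefix "xqqqd" already present; 3 new (d, q, c)
Total nodes = 7 + 9 + 4 + 1 + 6 + 7 + 5 + 4 + 5 + 3 = 51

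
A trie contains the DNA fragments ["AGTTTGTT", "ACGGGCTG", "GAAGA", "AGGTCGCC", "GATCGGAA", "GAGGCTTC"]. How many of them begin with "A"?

3

Walk to "A"; the words in its subtree are exactly those with that prefix.
Matches: "ACGGGCTG", "AGGTCGCC", "AGTTTGTT"
Count: 3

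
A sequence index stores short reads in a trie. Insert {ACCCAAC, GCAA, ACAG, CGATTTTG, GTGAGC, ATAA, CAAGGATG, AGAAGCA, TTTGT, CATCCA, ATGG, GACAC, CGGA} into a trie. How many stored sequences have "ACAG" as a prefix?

1

Traverse to the node for "ACAG", then collect every word in that subtree.
Matches: "ACAG"
Count: 1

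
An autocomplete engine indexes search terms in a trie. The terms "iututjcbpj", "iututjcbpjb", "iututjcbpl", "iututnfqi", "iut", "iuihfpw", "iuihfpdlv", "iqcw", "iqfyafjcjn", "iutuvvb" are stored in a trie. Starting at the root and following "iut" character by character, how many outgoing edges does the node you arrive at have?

Walk "iut" from the root, arriving at one node.
Characters that immediately follow "iut" among the stored strings: {u}.
That node has 1 child edge.

1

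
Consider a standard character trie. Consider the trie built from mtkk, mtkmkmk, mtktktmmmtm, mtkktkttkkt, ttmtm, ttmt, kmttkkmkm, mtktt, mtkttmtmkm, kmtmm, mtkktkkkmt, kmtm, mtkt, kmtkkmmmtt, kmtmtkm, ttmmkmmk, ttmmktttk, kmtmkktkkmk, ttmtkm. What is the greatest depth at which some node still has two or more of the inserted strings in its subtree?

The deepest shared node is where two words last agree before diverging.
"mtkktkkkmt" and "mtkktkttkkt" agree on "mtkktk" (6 characters) before diverging; nothing deeper is shared.
Longest shared-prefix length: 6

6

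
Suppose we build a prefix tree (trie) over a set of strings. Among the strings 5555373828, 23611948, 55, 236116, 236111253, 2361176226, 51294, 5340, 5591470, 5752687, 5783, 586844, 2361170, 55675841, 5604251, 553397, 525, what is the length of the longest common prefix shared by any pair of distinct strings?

Equivalently: take the maximum, over all pairs, of their longest common prefix length.
"2361170" and "2361176226" agree on "236117" (6 characters) before diverging; nothing deeper is shared.
Longest shared-prefix length: 6

6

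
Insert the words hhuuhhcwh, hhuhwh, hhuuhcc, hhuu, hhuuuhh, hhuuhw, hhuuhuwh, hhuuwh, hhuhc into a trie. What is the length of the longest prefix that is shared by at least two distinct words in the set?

The deepest shared node is where two words last agree before diverging.
e.g. "hhuuhcc" and "hhuuhhcwh" share the prefix "hhuuh" of length 5; no pair shares a longer one.
Longest shared-prefix length: 5

5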